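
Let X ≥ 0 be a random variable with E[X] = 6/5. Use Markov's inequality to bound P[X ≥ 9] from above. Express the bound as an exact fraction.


μ = E[X] = 6/5, a = 9.
Markov: P[X ≥ 9] ≤ μ/a = (6/5)/9 = 2/15.
Numerically: ≈ 0.1333.
(Since a = 9 > μ = 1.2000, the bound 2/15 is < 1 and informative.)

P[X ≥ 9] ≤ 2/15 ≈ 0.1333.


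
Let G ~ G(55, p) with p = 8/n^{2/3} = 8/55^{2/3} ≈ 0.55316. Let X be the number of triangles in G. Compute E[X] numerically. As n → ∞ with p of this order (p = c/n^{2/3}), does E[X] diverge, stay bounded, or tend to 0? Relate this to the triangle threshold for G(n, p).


Number of potential triangles: C(55, 3) = 26235.
Each occurs with probability p³ ≈ (0.55316)³ ≈ 1.6925620e-01.
By linearity: E[X] = C(55, 3)·p³ ≈ 26235 · 1.6925620e-01 ≈ 4440.43636.
Since α = 2/3 < 1, p = c/n^{2/3} ≫ 1/n is above the triangle threshold p ~ 1/n. Asymptotically E[X] ~ (c³/6)·n^{3(1−α)} = (8³/6)·n^{1} → ∞; triangles are abundant w.h.p.

E[X] ≈ 4440.43636; in regime p = Θ(1/n^{2/3}) E[X] diverges (above the triangle threshold p ~ 1/n).


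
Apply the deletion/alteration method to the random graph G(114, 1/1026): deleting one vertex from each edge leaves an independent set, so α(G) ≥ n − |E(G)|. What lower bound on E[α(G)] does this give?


E[|E(G)|] = C(114, 2)·p = 6441 · (1/1026) = 113/18.
E[α(G)] ≥ n − E[|E(G)|] = 114 − 113/18 = 1939/18.
Numerically: ≈ 107.722.
(This is only a lower bound; the true E[α(G)] may be larger.)

E[α(G)] ≥ 1939/18 ≈ 107.722.


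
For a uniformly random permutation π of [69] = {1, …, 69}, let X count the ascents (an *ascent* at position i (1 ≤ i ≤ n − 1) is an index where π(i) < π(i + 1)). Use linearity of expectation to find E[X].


Write X = Σ X_I over i = 1, …, 68, with X_I the indicator of one ascent.
There are 68 indicators.
For each fixed i, the pair (π(i), π(i+1)) is a uniformly random ordered pair of distinct values from {1, …, 69}; by symmetry P[π(i) < π(i+1)] = 1/2.
By linearity: E[X] = 68 · (1/2) = (69 − 1) · (1/2) = 34 ≈ 34.00000.

E[X] = 34 = 34.00000.


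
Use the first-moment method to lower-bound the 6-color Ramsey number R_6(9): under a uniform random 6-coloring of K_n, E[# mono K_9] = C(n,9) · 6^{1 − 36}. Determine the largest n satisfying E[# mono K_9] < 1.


We need C(n, 9) · 6^{1 − 36} < 1, i.e. C(n, 9) < 6^{36 − 1} = 1719070799748422591028658176.
Check values of n near the boundary:
  n = 4402: C(4402, 9) = 1696419745356657449393393700; 1696419745356657449393393700 < 1719070799748422591028658176? YES
  n = 4403: C(4403, 9) = 1699894433046281918452233150; 1699894433046281918452233150 < 1719070799748422591028658176? YES
  n = 4404: C(4404, 9) = 1703375445537161676647015880; 1703375445537161676647015880 < 1719070799748422591028658176? YES
  n = 4405: C(4405, 9) = 1706862792900636302463627150; 1706862792900636302463627150 < 1719070799748422591028658176? YES
  n = 4406: C(4406, 9) = 1710356485221788389505285700; 1710356485221788389505285700 < 1719070799748422591028658176? YES
  n = 4407: C(4407, 9) = 1713856532599459170657070050; 1713856532599459170657070050 < 1719070799748422591028658176? YES
  n = 4408: C(4408, 9) = 1717362945146264156457459600; 1717362945146264156457459600 < 1719070799748422591028658176? YES
  n = 4409: C(4409, 9) = 1720875732988608787686577131; 1720875732988608787686577131 < 1719070799748422591028658176? NO
  n = 4410: C(4410, 9) = 1724394906266704102180823710; 1724394906266704102180823710 < 1719070799748422591028658176? NO
The largest n with C(n, 9) < 1719070799748422591028658176 is n = 4408 (where E[X] = 35778394690547169926197075/35813974994758803979763712 ≈ 0.9990). Hence R_6(9) > 4408, i.e. R_6(9) ≥ 4409.

Largest n = 4408; hence R_6(9) > 4408.


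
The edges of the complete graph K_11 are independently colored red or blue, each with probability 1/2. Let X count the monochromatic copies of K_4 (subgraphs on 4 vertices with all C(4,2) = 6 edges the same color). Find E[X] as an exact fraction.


Let X = Σ_S X_S over the C(11, 4) = 330 subsets S of size 4, where X_S = 1 if the K_4 on S is monochromatic.
For a fixed S, the K_4 on S has C(4, 2) = 6 edges. P[all 6 edges red] = (1/2)^6, and likewise for blue, so P[monochromatic] = 2·(1/2)^6 = 2^{1 − 6} = 1/32.
By linearity of expectation: E[X] = C(11, 4) · 2^{1 − 6} = 330 · 1/32 = 165/16.
Numerically: E[X] ≈ 10.31250.

E[X] = C(11,4)·2^(1−C(4,2)) = 165/16 ≈ 10.31250.


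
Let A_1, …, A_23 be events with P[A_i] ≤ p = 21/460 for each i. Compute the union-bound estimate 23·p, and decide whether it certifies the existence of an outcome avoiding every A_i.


Union bound: P[∪_{i=1}^{23} A_i] ≤ Σ_i P[A_i] ≤ 23·p = 23·(21/460) = 21/20.
Numerically: 21/20 ≈ 1.05000.
Is 21/20 < 1? NO.
Since the bound 21/20 is ≥ 1, the union bound is uninformative here; it does NOT by itself certify existence.

23·p = 21/20 ≈ 1.05000; existence NOT certified by the union bound.


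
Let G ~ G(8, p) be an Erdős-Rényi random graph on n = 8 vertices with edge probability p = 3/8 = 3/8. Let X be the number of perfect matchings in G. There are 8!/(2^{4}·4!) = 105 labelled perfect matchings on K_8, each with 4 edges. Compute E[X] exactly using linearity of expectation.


K_8 has 8!/(2^{4}·4!) = 105 labelled perfect matchings.
For each such perfect matching H, let X_H = 1 if all 4 edges of H are present in G. Then P[X_H = 1] = p^{4} = (3/8)^{4} = 81/4096.
By linearity of expectation: E[X] = Σ_H E[X_H] = 105 · p^{4} = 105 · 81/4096 = 8505/4096.
Numerically: E[X] ≈ 2.076.

E[X] = 105 · (3/8)^{4} = 8505/4096 ≈ 2.076.


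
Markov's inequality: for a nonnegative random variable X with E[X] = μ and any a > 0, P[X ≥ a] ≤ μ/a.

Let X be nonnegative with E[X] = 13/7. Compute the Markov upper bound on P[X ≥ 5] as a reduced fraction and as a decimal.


μ = E[X] = 13/7, a = 5.
Markov: P[X ≥ 5] ≤ μ/a = (13/7)/5 = 13/35.
Numerically: ≈ 0.37143.
(Since a = 5 > μ = 1.85714, the bound 13/35 is < 1 and informative.)

P[X ≥ 5] ≤ 13/35 ≈ 0.37143.


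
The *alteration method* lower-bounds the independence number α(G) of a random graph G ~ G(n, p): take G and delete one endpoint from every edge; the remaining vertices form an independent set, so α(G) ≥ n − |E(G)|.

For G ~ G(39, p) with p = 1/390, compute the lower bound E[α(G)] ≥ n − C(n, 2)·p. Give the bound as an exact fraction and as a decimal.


E[|E(G)|] = C(39, 2)·p = 741 · (1/390) = 19/10.
E[α(G)] ≥ n − E[|E(G)|] = 39 − 19/10 = 371/10.
Numerically: ≈ 37.100000.
(This is only a lower bound; the true E[α(G)] may be larger.)

E[α(G)] ≥ 371/10 ≈ 37.100000.


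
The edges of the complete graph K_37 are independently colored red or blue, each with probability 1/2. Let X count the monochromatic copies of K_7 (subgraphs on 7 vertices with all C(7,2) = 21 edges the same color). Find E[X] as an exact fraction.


Let X = Σ_S X_S over the C(37, 7) = 10295472 subsets S of size 7, where X_S = 1 if the K_7 on S is monochromatic.
For a fixed S, the K_7 on S has C(7, 2) = 21 edges. P[all 21 edges red] = (1/2)^21, and likewise for blue, so P[monochromatic] = 2·(1/2)^21 = 2^{1 − 21} = 1/1048576.
By linearity: E[X] = C(37, 7) · 2^{1 − 21} = 10295472 · 1/1048576 = 643467/65536.
Numerically: E[X] ≈ 9.81853.

E[X] = C(37,7)·2^(1−C(7,2)) = 643467/65536 ≈ 9.81853.


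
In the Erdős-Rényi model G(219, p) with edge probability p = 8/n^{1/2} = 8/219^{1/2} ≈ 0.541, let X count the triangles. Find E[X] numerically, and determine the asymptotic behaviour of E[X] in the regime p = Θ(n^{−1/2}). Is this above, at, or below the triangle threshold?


Number of potential triangles: C(219, 3) = 1726669.
Each occurs with probability p³ ≈ (0.541)³ ≈ 1.57981e-01.
By linearity: E[X] = C(219, 3)·p³ ≈ 1726669 · 1.57981e-01 ≈ 272780.223.
Since α = 1/2 < 1, p = c/n^{1/2} ≫ 1/n is above the triangle threshold p ~ 1/n. Asymptotically E[X] ~ (c³/6)·n^{3(1−α)} = (8³/6)·n^{1.5} → ∞; triangles are abundant w.h.p.

E[X] ≈ 272780.223; in regime p = Θ(1/n^{1/2}) E[X] diverges (above the triangle threshold p ~ 1/n).


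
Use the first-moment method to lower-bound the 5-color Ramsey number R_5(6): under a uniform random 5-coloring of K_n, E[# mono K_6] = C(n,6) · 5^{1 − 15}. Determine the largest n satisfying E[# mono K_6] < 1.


We need C(n, 6) · 5^{1 − 15} < 1, i.e. C(n, 6) < 5^{15 − 1} = 6103515625.
Check values of n near the boundary:
  n = 127: C(127, 6) = 5169379425; 5169379425 < 6103515625? YES
  n = 128: C(128, 6) = 5423611200; 5423611200 < 6103515625? YES
  n = 129: C(129, 6) = 5688177600; 5688177600 < 6103515625? YES
  n = 130: C(130, 6) = 5963412000; 5963412000 < 6103515625? YES
  n = 131: C(131, 6) = 6249655776; 6249655776 < 6103515625? NO
  n = 132: C(132, 6) = 6547258432; 6547258432 < 6103515625? NO
The largest n with C(n, 6) < 6103515625 is n = 130 (where E[X] = 47707296/48828125 ≈ 0.97705). Hence R_5(6) > 130, i.e. R_5(6) ≥ 131.

Largest n = 130; hence R_5(6) > 130.


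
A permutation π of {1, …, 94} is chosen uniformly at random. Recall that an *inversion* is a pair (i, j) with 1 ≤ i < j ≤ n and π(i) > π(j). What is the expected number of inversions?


Write X = Σ X_I over the C(94, 2) = 4371 pairs i < j, with X_I the indicator of one inversion.
There are 4371 indicators.
For each fixed pair i < j, the values π(i) and π(j) are two distinct elements of {1, …, 94} in uniformly random order; by symmetry P[π(i) > π(j)] = 1/2.
By linearity: E[X] = 4371 · (1/2) = C(94, 2) · (1/2) = 4371/2 = 4371/2 ≈ 2185.500.

E[X] = 4371/2 = 2185.500.


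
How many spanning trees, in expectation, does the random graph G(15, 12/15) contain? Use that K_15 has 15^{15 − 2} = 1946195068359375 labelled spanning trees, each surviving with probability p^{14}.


K_15 has 15^{15 − 2} = 1946195068359375 labelled spanning trees.
For each such spanning tree H, let X_H = 1 if all 14 edges of H are present in G. Then P[X_H = 1] = p^{14} = (4/5)^{14} = 268435456/6103515625.
By linearity of expectation: E[X] = Σ_H E[X_H] = 1946195068359375 · p^{14} = 1946195068359375 · 268435456/6103515625 = 427972821516288/5.
Numerically: E[X] ≈ 8.56e+13.

E[X] = 1946195068359375 · (4/5)^{14} = 427972821516288/5 ≈ 8.56e+13.


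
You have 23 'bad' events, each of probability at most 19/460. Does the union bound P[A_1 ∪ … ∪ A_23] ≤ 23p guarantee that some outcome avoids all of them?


Union bound: P[∪_{i=1}^{23} A_i] ≤ Σ_i P[A_i] ≤ 23·p = 23·(19/460) = 19/20.
Numerically: 19/20 ≈ 0.95000.
Is 19/20 < 1? YES.
Since P[∪ A_i] ≤ 19/20 < 1, the complement has P[∩ A_i^c] ≥ 1 − 19/20 = 1/20 > 0, so some outcome avoids every A_i.

23·p = 19/20 ≈ 0.95000; existence CERTIFIED by the union bound.


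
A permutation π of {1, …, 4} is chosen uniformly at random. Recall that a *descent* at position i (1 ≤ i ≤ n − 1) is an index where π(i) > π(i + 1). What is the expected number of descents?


Write X = Σ X_I over i = 1, …, 3, with X_I the indicator of one descent.
There are 3 indicators.
For each fixed i, the pair (π(i), π(i+1)) is a uniformly random ordered pair of distinct values from {1, …, 4}; by symmetry P[π(i) > π(i+1)] = 1/2.
By linearity: E[X] = 3 · (1/2) = (4 − 1) · (1/2) = 3/2 ≈ 1.500000.

E[X] = 3/2 = 1.500000.


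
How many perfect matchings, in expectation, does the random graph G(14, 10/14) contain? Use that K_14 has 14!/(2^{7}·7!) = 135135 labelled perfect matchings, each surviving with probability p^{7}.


K_14 has 14!/(2^{7}·7!) = 135135 labelled perfect matchings.
For each such perfect matching H, let X_H = 1 if all 7 edges of H are present in G. Then P[X_H = 1] = p^{7} = (5/7)^{7} = 78125/823543.
By linearity of expectation: E[X] = Σ_H E[X_H] = 135135 · p^{7} = 135135 · 78125/823543 = 1508203125/117649.
Numerically: E[X] ≈ 12820.

E[X] = 135135 · (5/7)^{7} = 1508203125/117649 ≈ 12820.


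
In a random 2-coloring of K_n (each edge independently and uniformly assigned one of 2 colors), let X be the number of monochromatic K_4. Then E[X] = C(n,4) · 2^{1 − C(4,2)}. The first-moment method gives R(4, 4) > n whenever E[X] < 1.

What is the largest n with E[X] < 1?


We need C(n, 4) · 2^{1 − 6} < 1, i.e. C(n, 4) < 2^{6 − 1} = 32.
Check values of n near the boundary:
  n = 4: C(4, 4) = 1; 1 < 32? YES
  n = 5: C(5, 4) = 5; 5 < 32? YES
  n = 6: C(6, 4) = 15; 15 < 32? YES
  n = 7: C(7, 4) = 35; 35 < 32? NO
  n = 8: C(8, 4) = 70; 70 < 32? NO
The largest n with C(n, 4) < 32 is n = 6 (where E[X] = 15/32 ≈ 0.4687500). Hence R(4, 4) > 6, i.e. R(4, 4) ≥ 7.

Largest n = 6; hence R(4, 4) > 6.


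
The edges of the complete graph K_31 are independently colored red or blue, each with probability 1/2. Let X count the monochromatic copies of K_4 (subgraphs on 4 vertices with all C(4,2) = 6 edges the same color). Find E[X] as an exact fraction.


Let X = Σ_S X_S over the C(31, 4) = 31465 subsets S of size 4, where X_S = 1 if the K_4 on S is monochromatic.
For a fixed S, the K_4 on S has C(4, 2) = 6 edges. P[all 6 edges red] = (1/2)^6, and likewise for blue, so P[monochromatic] = 2·(1/2)^6 = 2^{1 − 6} = 1/32.
By linearity of expectation: E[X] = C(31, 4) · 2^{1 − 6} = 31465 · 1/32 = 31465/32.
Numerically: E[X] ≈ 983.28125.

E[X] = C(31,4)·2^(1−C(4,2)) = 31465/32 ≈ 983.28125.


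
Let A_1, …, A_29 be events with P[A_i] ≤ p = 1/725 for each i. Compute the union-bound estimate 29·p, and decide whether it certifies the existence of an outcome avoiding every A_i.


Union bound: P[∪_{i=1}^{29} A_i] ≤ Σ_i P[A_i] ≤ 29·p = 29·(1/725) = 1/25.
Numerically: 1/25 ≈ 0.04000.
Is 1/25 < 1? YES.
Since P[∪ A_i] ≤ 1/25 < 1, the complement has P[∩ A_i^c] ≥ 1 − 1/25 = 24/25 > 0, so some outcome avoids every A_i.

29·p = 1/25 ≈ 0.04000; existence CERTIFIED by the union bound.


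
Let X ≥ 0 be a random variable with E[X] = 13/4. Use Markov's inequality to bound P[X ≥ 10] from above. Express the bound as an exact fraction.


μ = E[X] = 13/4, a = 10.
Markov: P[X ≥ 10] ≤ μ/a = (13/4)/10 = 13/40.
Numerically: ≈ 0.32500.
(Since a = 10 > μ = 3.25000, the bound 13/40 is < 1 and informative.)

P[X ≥ 10] ≤ 13/40 ≈ 0.32500.


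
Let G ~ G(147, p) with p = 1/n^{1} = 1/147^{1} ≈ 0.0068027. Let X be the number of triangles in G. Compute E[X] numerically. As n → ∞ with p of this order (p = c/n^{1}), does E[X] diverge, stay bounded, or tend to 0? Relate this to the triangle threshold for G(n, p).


Number of potential triangles: C(147, 3) = 518665.
Each occurs with probability p³ ≈ (0.0068027)³ ≈ 3.1480962e-07.
By linearity: E[X] = C(147, 3)·p³ ≈ 518665 · 3.1480962e-07 ≈ 0.16328.
Here α = 1, so p = 1/n is exactly at the triangle threshold p ~ 1/n. Asymptotically E[X] → c³/6 = 1³/6 = 1/6 ≈ 0.16667, a bounded constant. In this regime the triangle count is asymptotically Poisson(c³/6).

E[X] ≈ 0.16328; in regime p = Θ(1/n^{1}) E[X] stays bounded (at the triangle threshold p ~ 1/n).


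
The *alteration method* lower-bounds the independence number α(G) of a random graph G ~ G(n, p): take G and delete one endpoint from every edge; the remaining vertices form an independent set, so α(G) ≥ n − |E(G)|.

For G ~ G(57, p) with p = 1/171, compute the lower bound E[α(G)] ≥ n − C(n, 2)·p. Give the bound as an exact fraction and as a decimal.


E[|E(G)|] = C(57, 2)·p = 1596 · (1/171) = 28/3.
E[α(G)] ≥ n − E[|E(G)|] = 57 − 28/3 = 143/3.
Numerically: ≈ 47.667.
(This is only a lower bound; the true E[α(G)] may be larger.)

E[α(G)] ≥ 143/3 ≈ 47.667.


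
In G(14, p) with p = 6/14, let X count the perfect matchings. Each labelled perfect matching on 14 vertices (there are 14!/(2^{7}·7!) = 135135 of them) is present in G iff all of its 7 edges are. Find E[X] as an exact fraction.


K_14 has 14!/(2^{7}·7!) = 135135 labelled perfect matchings.
For each such perfect matching H, let X_H = 1 if all 7 edges of H are present in G. Then P[X_H = 1] = p^{7} = (3/7)^{7} = 2187/823543.
By linearity: E[X] = Σ_H E[X_H] = 135135 · p^{7} = 135135 · 2187/823543 = 42220035/117649.
Numerically: E[X] ≈ 358.86.

E[X] = 135135 · (3/7)^{7} = 42220035/117649 ≈ 358.86.


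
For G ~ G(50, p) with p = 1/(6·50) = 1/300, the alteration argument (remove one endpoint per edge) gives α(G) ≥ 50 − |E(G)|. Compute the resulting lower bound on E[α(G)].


E[|E(G)|] = C(50, 2)·p = 1225 · (1/300) = 49/12.
E[α(G)] ≥ n − E[|E(G)|] = 50 − 49/12 = 551/12.
Numerically: ≈ 45.9167.
(This is only a lower bound; the true E[α(G)] may be larger.)

E[α(G)] ≥ 551/12 ≈ 45.9167.


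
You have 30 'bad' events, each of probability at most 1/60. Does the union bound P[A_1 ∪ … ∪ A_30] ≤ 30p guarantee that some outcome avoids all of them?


Union bound: P[∪_{i=1}^{30} A_i] ≤ Σ_i P[A_i] ≤ 30·p = 30·(1/60) = 1/2.
Numerically: 1/2 ≈ 0.50000.
Is 1/2 < 1? YES.
Since P[∪ A_i] ≤ 1/2 < 1, the complement has P[∩ A_i^c] ≥ 1 − 1/2 = 1/2 > 0, so some outcome avoids every A_i.

30·p = 1/2 ≈ 0.50000; existence CERTIFIED by the union bound.


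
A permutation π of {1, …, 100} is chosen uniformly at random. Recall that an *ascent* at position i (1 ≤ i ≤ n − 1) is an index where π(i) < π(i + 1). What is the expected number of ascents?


Write X = Σ X_I over i = 1, …, 99, with X_I the indicator of one ascent.
There are 99 indicators.
For each fixed i, the pair (π(i), π(i+1)) is a uniformly random ordered pair of distinct values from {1, …, 100}; by symmetry P[π(i) < π(i+1)] = 1/2.
By linearity: E[X] = 99 · (1/2) = (100 − 1) · (1/2) = 99/2 ≈ 49.5000.

E[X] = 99/2 = 49.5000.


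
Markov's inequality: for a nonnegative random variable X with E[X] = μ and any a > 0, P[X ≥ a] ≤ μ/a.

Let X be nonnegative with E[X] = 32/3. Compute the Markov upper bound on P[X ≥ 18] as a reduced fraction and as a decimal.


μ = E[X] = 32/3, a = 18.
Markov: P[X ≥ 18] ≤ μ/a = (32/3)/18 = 16/27.
Numerically: ≈ 0.5926.
(Since a = 18 > μ = 10.6667, the bound 16/27 is < 1 and informative.)

P[X ≥ 18] ≤ 16/27 ≈ 0.5926.


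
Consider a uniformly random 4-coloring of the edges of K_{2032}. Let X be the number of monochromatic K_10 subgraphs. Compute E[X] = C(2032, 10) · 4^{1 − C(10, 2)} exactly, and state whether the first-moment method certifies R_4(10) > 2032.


E[X] = C(2032, 10) · 4^{1 − 45} = 323475384642158147171212440 · 4^{−44} = 323475384642158147171212440/309485009821345068724781056.
As a reduced fraction: E[X] = 40434423080269768396401555/38685626227668133590597632 ≈ 1.045205.
Is E[X] < 1? NO.
Since E[X] ≥ 1, the first-moment bound is inconclusive at n = 2032; it does NOT by itself certify R_4(10) > 2032.

E[X] = 40434423080269768396401555/38685626227668133590597632 ≈ 1.045205; E[X] ≥ 1; first-moment method inconclusive here.


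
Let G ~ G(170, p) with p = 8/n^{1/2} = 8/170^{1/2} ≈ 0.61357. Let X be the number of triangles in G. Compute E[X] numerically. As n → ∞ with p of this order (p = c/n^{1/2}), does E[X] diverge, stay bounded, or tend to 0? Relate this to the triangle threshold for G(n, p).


Number of potential triangles: C(170, 3) = 804440.
Each occurs with probability p³ ≈ (0.61357)³ ≈ 2.3099181e-01.
By linearity: E[X] = C(170, 3)·p³ ≈ 804440 · 2.3099181e-01 ≈ 185819.05035.
Since α = 1/2 < 1, p = c/n^{1/2} ≫ 1/n is above the triangle threshold p ~ 1/n. Asymptotically E[X] ~ (c³/6)·n^{3(1−α)} = (8³/6)·n^{1.5} → ∞; triangles are abundant w.h.p.

E[X] ≈ 185819.05035; in regime p = Θ(1/n^{1/2}) E[X] diverges (above the triangle threshold p ~ 1/n).


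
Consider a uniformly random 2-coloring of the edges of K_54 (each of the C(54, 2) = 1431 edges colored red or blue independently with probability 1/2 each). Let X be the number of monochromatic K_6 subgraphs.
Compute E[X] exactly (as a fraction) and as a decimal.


Let X = Σ_S X_S over the C(54, 6) = 25827165 subsets S of size 6, where X_S = 1 if the K_6 on S is monochromatic.
For a fixed S, the K_6 on S has C(6, 2) = 15 edges. P[all 15 edges red] = (1/2)^15, and likewise for blue, so P[monochromatic] = 2·(1/2)^15 = 2^{1 − 15} = 1/16384.
By linearity of expectation: E[X] = C(54, 6) · 2^{1 − 15} = 25827165 · 1/16384 = 25827165/16384.
Numerically: E[X] ≈ 1576.36505.

E[X] = C(54,6)·2^(1−C(6,2)) = 25827165/16384 ≈ 1576.36505.


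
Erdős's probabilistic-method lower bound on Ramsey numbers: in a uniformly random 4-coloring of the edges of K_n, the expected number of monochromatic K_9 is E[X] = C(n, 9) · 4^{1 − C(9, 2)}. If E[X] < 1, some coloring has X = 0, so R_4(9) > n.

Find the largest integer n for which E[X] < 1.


We need C(n, 9) · 4^{1 − 36} < 1, i.e. C(n, 9) < 4^{36 − 1} = 1180591620717411303424.
Check values of n near the boundary:
  n = 911: C(911, 9) = 1144686900492291197405; 1144686900492291197405 < 1180591620717411303424? YES
  n = 912: C(912, 9) = 1156095740032081475120; 1156095740032081475120 < 1180591620717411303424? YES
  n = 913: C(913, 9) = 1167605542753639808390; 1167605542753639808390 < 1180591620717411303424? YES
  n = 914: C(914, 9) = 1179217089587653905932; 1179217089587653905932 < 1180591620717411303424? YES
  n = 915: C(915, 9) = 1190931166636537885130; 1190931166636537885130 < 1180591620717411303424? NO
  n = 916: C(916, 9) = 1202748565202942340440; 1202748565202942340440 < 1180591620717411303424? NO
  n = 917: C(917, 9) = 1214670081818390006810; 1214670081818390006810 < 1180591620717411303424? NO
The largest n with C(n, 9) < 1180591620717411303424 is n = 914 (where E[X] = 294804272396913476483/295147905179352825856 ≈ 0.999). Hence R_4(9) > 914, i.e. R_4(9) ≥ 915.

Largest n = 914; hence R_4(9) > 914.


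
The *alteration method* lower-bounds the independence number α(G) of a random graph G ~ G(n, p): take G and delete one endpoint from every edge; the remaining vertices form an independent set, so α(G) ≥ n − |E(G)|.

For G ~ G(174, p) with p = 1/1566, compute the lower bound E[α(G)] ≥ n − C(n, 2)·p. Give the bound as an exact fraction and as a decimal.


E[|E(G)|] = C(174, 2)·p = 15051 · (1/1566) = 173/18.
E[α(G)] ≥ n − E[|E(G)|] = 174 − 173/18 = 2959/18.
Numerically: ≈ 164.389.
(This is only a lower bound; the true E[α(G)] may be larger.)

E[α(G)] ≥ 2959/18 ≈ 164.389.


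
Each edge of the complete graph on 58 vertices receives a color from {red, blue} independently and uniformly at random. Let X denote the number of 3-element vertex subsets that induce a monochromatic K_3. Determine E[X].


Let X = Σ_S X_S over the C(58, 3) = 30856 subsets S of size 3, where X_S = 1 if the K_3 on S is monochromatic.
For a fixed S, the K_3 on S has C(3, 2) = 3 edges. P[all 3 edges red] = (1/2)^3, and likewise for blue, so P[monochromatic] = 2·(1/2)^3 = 2^{1 − 3} = 1/4.
By linearity: E[X] = C(58, 3) · 2^{1 − 3} = 30856 · 1/4 = 7714.
Numerically: E[X] ≈ 7714.000.

E[X] = C(58,3)·2^(1−C(3,2)) = 7714 ≈ 7714.000.


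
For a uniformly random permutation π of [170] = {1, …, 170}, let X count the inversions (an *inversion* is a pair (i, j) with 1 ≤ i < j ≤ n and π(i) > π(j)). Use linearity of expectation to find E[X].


Write X = Σ X_I over the C(170, 2) = 14365 pairs i < j, with X_I the indicator of one inversion.
There are 14365 indicators.
For each fixed pair i < j, the values π(i) and π(j) are two distinct elements of {1, …, 170} in uniformly random order; by symmetry P[π(i) > π(j)] = 1/2.
By linearity: E[X] = 14365 · (1/2) = C(170, 2) · (1/2) = 14365/2 = 14365/2 ≈ 7182.500000.

E[X] = 14365/2 = 7182.500000.


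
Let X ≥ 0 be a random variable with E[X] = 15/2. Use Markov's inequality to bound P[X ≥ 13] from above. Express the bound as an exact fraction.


μ = E[X] = 15/2, a = 13.
Markov: P[X ≥ 13] ≤ μ/a = (15/2)/13 = 15/26.
Numerically: ≈ 0.576923.
(Since a = 13 > μ = 7.500000, the bound 15/26 is < 1 and informative.)

P[X ≥ 13] ≤ 15/26 ≈ 0.576923.


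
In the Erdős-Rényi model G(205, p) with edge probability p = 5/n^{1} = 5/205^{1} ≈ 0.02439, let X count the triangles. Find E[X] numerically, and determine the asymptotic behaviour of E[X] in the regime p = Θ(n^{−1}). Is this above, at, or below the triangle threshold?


Number of potential triangles: C(205, 3) = 1414910.
Each occurs with probability p³ ≈ (0.02439)³ ≈ 1.450937e-05.
By linearity: E[X] = C(205, 3)·p³ ≈ 1414910 · 1.450937e-05 ≈ 20.5294.
Here α = 1, so p = 5/n is exactly at the triangle threshold p ~ 1/n. Asymptotically E[X] → c³/6 = 5³/6 = 125/6 ≈ 20.8333, a bounded constant. In this regime the triangle count is asymptotically Poisson(c³/6).

E[X] ≈ 20.5294; in regime p = Θ(1/n^{1}) E[X] stays bounded (at the triangle threshold p ~ 1/n).


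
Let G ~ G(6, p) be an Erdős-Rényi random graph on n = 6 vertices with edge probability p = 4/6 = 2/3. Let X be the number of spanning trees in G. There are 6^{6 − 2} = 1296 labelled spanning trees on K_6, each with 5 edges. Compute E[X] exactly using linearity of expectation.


K_6 has 6^{6 − 2} = 1296 labelled spanning trees.
For each such spanning tree H, let X_H = 1 if all 5 edges of H are present in G. Then P[X_H = 1] = p^{5} = (2/3)^{5} = 32/243.
Summing the indicators: E[X] = Σ_H E[X_H] = 1296 · p^{5} = 1296 · 32/243 = 512/3.
Numerically: E[X] ≈ 171.

E[X] = 1296 · (2/3)^{5} = 512/3 ≈ 171.


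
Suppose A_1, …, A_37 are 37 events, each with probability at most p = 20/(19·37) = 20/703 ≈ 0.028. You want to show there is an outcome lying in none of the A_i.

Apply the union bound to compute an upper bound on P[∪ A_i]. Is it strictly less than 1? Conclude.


Union bound: P[∪_{i=1}^{37} A_i] ≤ Σ_i P[A_i] ≤ 37·p = 37·(20/703) = 20/19.
Numerically: 20/19 ≈ 1.053.
Is 20/19 < 1? NO.
Since the bound 20/19 is ≥ 1, the union bound is uninformative here; it does NOT by itself certify existence.

37·p = 20/19 ≈ 1.053; existence NOT certified by the union bound.


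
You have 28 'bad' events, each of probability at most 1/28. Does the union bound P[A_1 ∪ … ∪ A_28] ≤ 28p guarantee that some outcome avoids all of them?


Union bound: P[∪_{i=1}^{28} A_i] ≤ Σ_i P[A_i] ≤ 28·p = 28·(1/28) = 1.
Numerically: 1 ≈ 1.0000.
Is 1 < 1? NO.
Since the bound 1 is ≥ 1, the union bound is uninformative here; it does NOT by itself certify existence.

28·p = 1 ≈ 1.0000; existence NOT certified by the union bound.


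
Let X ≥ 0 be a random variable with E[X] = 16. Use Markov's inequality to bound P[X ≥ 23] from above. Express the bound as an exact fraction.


μ = E[X] = 16, a = 23.
Markov: P[X ≥ 23] ≤ μ/a = (16)/23 = 16/23.
Numerically: ≈ 0.69565.
(Since a = 23 > μ = 16.00000, the bound 16/23 is < 1 and informative.)

P[X ≥ 23] ≤ 16/23 ≈ 0.69565.


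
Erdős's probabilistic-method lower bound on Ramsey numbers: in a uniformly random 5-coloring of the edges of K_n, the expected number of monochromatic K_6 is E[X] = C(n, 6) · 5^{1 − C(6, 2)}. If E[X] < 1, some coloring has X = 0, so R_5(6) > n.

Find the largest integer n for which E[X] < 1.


We need C(n, 6) · 5^{1 − 15} < 1, i.e. C(n, 6) < 5^{15 − 1} = 6103515625.
Check values of n near the boundary:
  n = 128: C(128, 6) = 5423611200; 5423611200 < 6103515625? YES
  n = 129: C(129, 6) = 5688177600; 5688177600 < 6103515625? YES
  n = 130: C(130, 6) = 5963412000; 5963412000 < 6103515625? YES
  n = 131: C(131, 6) = 6249655776; 6249655776 < 6103515625? NO
The largest n with C(n, 6) < 6103515625 is n = 130 (where E[X] = 47707296/48828125 ≈ 0.97705). Hence R_5(6) > 130, i.e. R_5(6) ≥ 131.

Largest n = 130; hence R_5(6) > 130.


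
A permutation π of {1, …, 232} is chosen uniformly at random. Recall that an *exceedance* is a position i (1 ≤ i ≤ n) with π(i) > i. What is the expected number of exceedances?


Write X = Σ_{i=1}^{232} X_i, where X_i = 1_{π(i) > i}.
For each fixed i, π(i) is uniform over {1, …, 232} (marginal of a uniform permutation), so P[π(i) > i] = (n − i)/n. Summing: Σ_{i=1}^{232} (n − i)/n = (0 + 1 + … + 231)/232 = 232(232 − 1)/(2·232) = (232 − 1)/2.
Hence E[X] = Σ_{i=1}^{232} (232 − i)/232 = 231/2 ≈ 115.5000.

E[X] = 231/2 = 115.5000.


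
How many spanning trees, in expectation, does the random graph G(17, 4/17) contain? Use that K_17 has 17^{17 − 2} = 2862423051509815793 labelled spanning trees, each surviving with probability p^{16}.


K_17 has 17^{17 − 2} = 2862423051509815793 labelled spanning trees.
For each such spanning tree H, let X_H = 1 if all 16 edges of H are present in G. Then P[X_H = 1] = p^{16} = (4/17)^{16} = 4294967296/48661191875666868481.
By linearity of expectation: E[X] = Σ_H E[X_H] = 2862423051509815793 · p^{16} = 2862423051509815793 · 4294967296/48661191875666868481 = 4294967296/17.
Numerically: E[X] ≈ 2.5265e+08.

E[X] = 2862423051509815793 · (4/17)^{16} = 4294967296/17 ≈ 2.5265e+08.


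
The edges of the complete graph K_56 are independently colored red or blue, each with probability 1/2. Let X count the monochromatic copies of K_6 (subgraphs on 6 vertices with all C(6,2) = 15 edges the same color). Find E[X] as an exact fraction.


Let X = Σ_S X_S over the C(56, 6) = 32468436 subsets S of size 6, where X_S = 1 if the K_6 on S is monochromatic.
For a fixed S, the K_6 on S has C(6, 2) = 15 edges. P[all 15 edges red] = (1/2)^15, and likewise for blue, so P[monochromatic] = 2·(1/2)^15 = 2^{1 − 15} = 1/16384.
Summing: E[X] = C(56, 6) · 2^{1 − 15} = 32468436 · 1/16384 = 8117109/4096.
Numerically: E[X] ≈ 1981.716064.

E[X] = C(56,6)·2^(1−C(6,2)) = 8117109/4096 ≈ 1981.716064.


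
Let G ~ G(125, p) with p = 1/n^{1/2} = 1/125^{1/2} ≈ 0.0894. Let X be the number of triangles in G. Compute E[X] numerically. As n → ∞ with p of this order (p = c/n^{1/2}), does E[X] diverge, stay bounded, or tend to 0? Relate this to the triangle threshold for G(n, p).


Number of potential triangles: C(125, 3) = 317750.
Each occurs with probability p³ ≈ (0.0894)³ ≈ 7.15542e-04.
By linearity: E[X] = C(125, 3)·p³ ≈ 317750 · 7.15542e-04 ≈ 227.363.
Since α = 1/2 < 1, p = c/n^{1/2} ≫ 1/n is above the triangle threshold p ~ 1/n. Asymptotically E[X] ~ (c³/6)·n^{3(1−α)} = (1³/6)·n^{1.5} → ∞; triangles are abundant w.h.p.

E[X] ≈ 227.363; in regime p = Θ(1/n^{1/2}) E[X] diverges (above the triangle threshold p ~ 1/n).


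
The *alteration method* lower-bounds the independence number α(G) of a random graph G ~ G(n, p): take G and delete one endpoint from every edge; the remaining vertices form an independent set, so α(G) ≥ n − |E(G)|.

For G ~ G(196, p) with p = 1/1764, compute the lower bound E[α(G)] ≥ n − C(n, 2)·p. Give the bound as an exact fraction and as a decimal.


E[|E(G)|] = C(196, 2)·p = 19110 · (1/1764) = 65/6.
E[α(G)] ≥ n − E[|E(G)|] = 196 − 65/6 = 1111/6.
Numerically: ≈ 185.16667.
(This is only a lower bound; the true E[α(G)] may be larger.)

E[α(G)] ≥ 1111/6 ≈ 185.16667.


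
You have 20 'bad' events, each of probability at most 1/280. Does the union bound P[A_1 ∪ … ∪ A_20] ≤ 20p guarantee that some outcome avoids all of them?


Union bound: P[∪_{i=1}^{20} A_i] ≤ Σ_i P[A_i] ≤ 20·p = 20·(1/280) = 1/14.
Numerically: 1/14 ≈ 0.07143.
Is 1/14 < 1? YES.
Since P[∪ A_i] ≤ 1/14 < 1, the complement has P[∩ A_i^c] ≥ 1 − 1/14 = 13/14 > 0, so some outcome avoids every A_i.

20·p = 1/14 ≈ 0.07143; existence CERTIFIED by the union bound.


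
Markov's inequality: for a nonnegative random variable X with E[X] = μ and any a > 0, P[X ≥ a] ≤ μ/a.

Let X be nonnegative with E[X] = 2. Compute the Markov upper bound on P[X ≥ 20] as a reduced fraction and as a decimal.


μ = E[X] = 2, a = 20.
Markov: P[X ≥ 20] ≤ μ/a = (2)/20 = 1/10.
Numerically: ≈ 0.100.
(Since a = 20 > μ = 2.000, the bound 1/10 is < 1 and informative.)

P[X ≥ 20] ≤ 1/10 ≈ 0.100.


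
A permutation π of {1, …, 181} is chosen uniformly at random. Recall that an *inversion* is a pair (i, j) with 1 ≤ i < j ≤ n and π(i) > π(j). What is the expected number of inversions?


Write X = Σ X_I over the C(181, 2) = 16290 pairs i < j, with X_I the indicator of one inversion.
There are 16290 indicators.
For each fixed pair i < j, the values π(i) and π(j) are two distinct elements of {1, …, 181} in uniformly random order; by symmetry P[π(i) > π(j)] = 1/2.
By linearity: E[X] = 16290 · (1/2) = C(181, 2) · (1/2) = 16290/2 = 8145 ≈ 8145.00000.

E[X] = 8145 = 8145.00000.


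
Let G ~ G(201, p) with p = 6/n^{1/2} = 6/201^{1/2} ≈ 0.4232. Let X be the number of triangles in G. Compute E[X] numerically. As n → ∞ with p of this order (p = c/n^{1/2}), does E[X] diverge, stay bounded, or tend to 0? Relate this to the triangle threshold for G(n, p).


Number of potential triangles: C(201, 3) = 1333300.
Each occurs with probability p³ ≈ (0.4232)³ ≈ 7.579833e-02.
By linearity: E[X] = C(201, 3)·p³ ≈ 1333300 · 7.579833e-02 ≈ 101061.9198.
Since α = 1/2 < 1, p = c/n^{1/2} ≫ 1/n is above the triangle threshold p ~ 1/n. Asymptotically E[X] ~ (c³/6)·n^{3(1−α)} = (6³/6)·n^{1.5} → ∞; triangles are abundant w.h.p.

E[X] ≈ 101061.9198; in regime p = Θ(1/n^{1/2}) E[X] diverges (above the triangle threshold p ~ 1/n).


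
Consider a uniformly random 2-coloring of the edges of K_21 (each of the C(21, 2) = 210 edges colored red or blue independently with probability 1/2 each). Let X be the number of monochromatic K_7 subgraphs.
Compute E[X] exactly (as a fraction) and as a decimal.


Let X = Σ_S X_S over the C(21, 7) = 116280 subsets S of size 7, where X_S = 1 if the K_7 on S is monochromatic.
For a fixed S, the K_7 on S has C(7, 2) = 21 edges. P[all 21 edges red] = (1/2)^21, and likewise for blue, so P[monochromatic] = 2·(1/2)^21 = 2^{1 − 21} = 1/1048576.
Summing: E[X] = C(21, 7) · 2^{1 − 21} = 116280 · 1/1048576 = 14535/131072.
Numerically: E[X] ≈ 0.11089.

E[X] = C(21,7)·2^(1−C(7,2)) = 14535/131072 ≈ 0.11089.


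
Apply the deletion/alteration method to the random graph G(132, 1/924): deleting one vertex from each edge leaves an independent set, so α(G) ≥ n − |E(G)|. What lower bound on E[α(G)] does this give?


E[|E(G)|] = C(132, 2)·p = 8646 · (1/924) = 131/14.
E[α(G)] ≥ n − E[|E(G)|] = 132 − 131/14 = 1717/14.
Numerically: ≈ 122.642857.
(This is only a lower bound; the true E[α(G)] may be larger.)

E[α(G)] ≥ 1717/14 ≈ 122.642857.


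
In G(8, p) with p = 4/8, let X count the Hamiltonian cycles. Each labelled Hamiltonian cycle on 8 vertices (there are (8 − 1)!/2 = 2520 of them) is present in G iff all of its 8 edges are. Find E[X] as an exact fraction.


K_8 has (8 − 1)!/2 = 2520 labelled Hamiltonian cycles.
For each such Hamiltonian cycle H, let X_H = 1 if all 8 edges of H are present in G. Then P[X_H = 1] = p^{8} = (1/2)^{8} = 1/256.
Summing the indicators: E[X] = Σ_H E[X_H] = 2520 · p^{8} = 2520 · 1/256 = 315/32.
Numerically: E[X] ≈ 9.8438.

E[X] = 2520 · (1/2)^{8} = 315/32 ≈ 9.8438.


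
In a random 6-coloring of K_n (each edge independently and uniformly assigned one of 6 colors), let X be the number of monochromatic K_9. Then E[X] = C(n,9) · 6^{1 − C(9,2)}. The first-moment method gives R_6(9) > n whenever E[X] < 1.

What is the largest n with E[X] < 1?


We need C(n, 9) · 6^{1 − 36} < 1, i.e. C(n, 9) < 6^{36 − 1} = 1719070799748422591028658176.
Check values of n near the boundary:
  n = 4407: C(4407, 9) = 1713856532599459170657070050; 1713856532599459170657070050 < 1719070799748422591028658176? YES
  n = 4408: C(4408, 9) = 1717362945146264156457459600; 1717362945146264156457459600 < 1719070799748422591028658176? YES
  n = 4409: C(4409, 9) = 1720875732988608787686577131; 1720875732988608787686577131 < 1719070799748422591028658176? NO
The largest n with C(n, 9) < 1719070799748422591028658176 is n = 4408 (where E[X] = 35778394690547169926197075/35813974994758803979763712 ≈ 0.999). Hence R_6(9) > 4408, i.e. R_6(9) ≥ 4409.

Largest n = 4408; hence R_6(9) > 4408.


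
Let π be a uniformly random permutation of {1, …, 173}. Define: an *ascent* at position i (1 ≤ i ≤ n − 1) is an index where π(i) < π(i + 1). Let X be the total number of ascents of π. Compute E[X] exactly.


Write X = Σ X_I over i = 1, …, 172, with X_I the indicator of one ascent.
There are 172 indicators.
For each fixed i, the pair (π(i), π(i+1)) is a uniformly random ordered pair of distinct values from {1, …, 173}; by symmetry P[π(i) < π(i+1)] = 1/2.
By linearity: E[X] = 172 · (1/2) = (173 − 1) · (1/2) = 86 ≈ 86.000000.

E[X] = 86 = 86.000000.


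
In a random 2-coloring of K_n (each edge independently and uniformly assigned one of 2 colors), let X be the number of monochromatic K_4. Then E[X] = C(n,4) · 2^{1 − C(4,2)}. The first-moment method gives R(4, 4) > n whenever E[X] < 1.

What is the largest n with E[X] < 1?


We need C(n, 4) · 2^{1 − 6} < 1, i.e. C(n, 4) < 2^{6 − 1} = 32.
Check values of n near the boundary:
  n = 4: C(4, 4) = 1; 1 < 32? YES
  n = 5: C(5, 4) = 5; 5 < 32? YES
  n = 6: C(6, 4) = 15; 15 < 32? YES
  n = 7: C(7, 4) = 35; 35 < 32? NO
The largest n with C(n, 4) < 32 is n = 6 (where E[X] = 15/32 ≈ 0.46875). Hence R(4, 4) > 6, i.e. R(4, 4) ≥ 7.

Largest n = 6; hence R(4, 4) > 6.


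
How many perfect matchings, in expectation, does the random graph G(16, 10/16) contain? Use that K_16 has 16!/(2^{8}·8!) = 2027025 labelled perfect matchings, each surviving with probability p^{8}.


K_16 has 16!/(2^{8}·8!) = 2027025 labelled perfect matchings.
For each such perfect matching H, let X_H = 1 if all 8 edges of H are present in G. Then P[X_H = 1] = p^{8} = (5/8)^{8} = 390625/16777216.
By linearity: E[X] = Σ_H E[X_H] = 2027025 · p^{8} = 2027025 · 390625/16777216 = 791806640625/16777216.
Numerically: E[X] ≈ 4.72e+04.

E[X] = 2027025 · (5/8)^{8} = 791806640625/16777216 ≈ 4.72e+04.


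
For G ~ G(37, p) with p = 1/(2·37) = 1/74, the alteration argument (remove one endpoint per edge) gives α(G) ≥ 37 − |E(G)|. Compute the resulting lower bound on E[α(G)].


E[|E(G)|] = C(37, 2)·p = 666 · (1/74) = 9.
E[α(G)] ≥ n − E[|E(G)|] = 37 − 9 = 28.
Numerically: ≈ 28.000000.
(This is only a lower bound; the true E[α(G)] may be larger.)

E[α(G)] ≥ 28 ≈ 28.000000.


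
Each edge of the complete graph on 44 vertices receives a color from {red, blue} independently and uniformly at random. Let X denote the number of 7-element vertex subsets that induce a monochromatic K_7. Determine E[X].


Let X = Σ_S X_S over the C(44, 7) = 38320568 subsets S of size 7, where X_S = 1 if the K_7 on S is monochromatic.
For a fixed S, the K_7 on S has C(7, 2) = 21 edges. P[all 21 edges red] = (1/2)^21, and likewise for blue, so P[monochromatic] = 2·(1/2)^21 = 2^{1 − 21} = 1/1048576.
By linearity of expectation: E[X] = C(44, 7) · 2^{1 − 21} = 38320568 · 1/1048576 = 4790071/131072.
Numerically: E[X] ≈ 36.545.

E[X] = C(44,7)·2^(1−C(7,2)) = 4790071/131072 ≈ 36.545.


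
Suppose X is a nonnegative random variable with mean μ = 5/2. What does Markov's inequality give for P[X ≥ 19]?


μ = E[X] = 5/2, a = 19.
Markov: P[X ≥ 19] ≤ μ/a = (5/2)/19 = 5/38.
Numerically: ≈ 0.13158.
(Since a = 19 > μ = 2.50000, the bound 5/38 is < 1 and informative.)

P[X ≥ 19] ≤ 5/38 ≈ 0.13158.


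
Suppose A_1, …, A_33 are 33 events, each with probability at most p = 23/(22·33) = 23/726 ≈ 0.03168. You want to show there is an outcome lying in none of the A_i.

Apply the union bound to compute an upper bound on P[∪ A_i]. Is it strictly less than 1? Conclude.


Union bound: P[∪_{i=1}^{33} A_i] ≤ Σ_i P[A_i] ≤ 33·p = 33·(23/726) = 23/22.
Numerically: 23/22 ≈ 1.04545.
Is 23/22 < 1? NO.
Since the bound 23/22 is ≥ 1, the union bound is uninformative here; it does NOT by itself certify existence.

33·p = 23/22 ≈ 1.04545; existence NOT certified by the union bound.


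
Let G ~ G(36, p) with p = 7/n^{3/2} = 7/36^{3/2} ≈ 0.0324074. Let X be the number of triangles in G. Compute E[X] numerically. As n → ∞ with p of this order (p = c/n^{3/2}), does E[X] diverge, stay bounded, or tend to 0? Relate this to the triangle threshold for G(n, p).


Number of potential triangles: C(36, 3) = 7140.
Each occurs with probability p³ ≈ (0.0324074)³ ≈ 3.40355573e-05.
By linearity: E[X] = C(36, 3)·p³ ≈ 7140 · 3.40355573e-05 ≈ 0.243014.
Since α = 3/2 > 1, p = c/n^{3/2} = o(1/n) is below the triangle threshold p ~ 1/n. Asymptotically E[X] ~ (c³/6)·n^{3(1−α)} = (7³/6)·n^{-1.5} → 0, so by Markov's inequality G has no triangles w.h.p.

E[X] ≈ 0.243014; in regime p = Θ(1/n^{3/2}) E[X] tends to 0 (below the triangle threshold p ~ 1/n).
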